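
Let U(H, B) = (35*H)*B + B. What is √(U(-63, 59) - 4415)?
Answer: 3*I*√14939 ≈ 366.68*I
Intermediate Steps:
U(H, B) = B + 35*B*H (U(H, B) = 35*B*H + B = B + 35*B*H)
√(U(-63, 59) - 4415) = √(59*(1 + 35*(-63)) - 4415) = √(59*(1 - 2205) - 4415) = √(59*(-2204) - 4415) = √(-130036 - 4415) = √(-134451) = 3*I*√14939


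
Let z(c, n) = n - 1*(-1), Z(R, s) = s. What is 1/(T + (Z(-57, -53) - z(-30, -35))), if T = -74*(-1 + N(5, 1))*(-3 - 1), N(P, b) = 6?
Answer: 1/1461 ≈ 0.00068446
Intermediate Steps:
z(c, n) = 1 + n (z(c, n) = n + 1 = 1 + n)
T = 1480 (T = -74*(-1 + 6)*(-3 - 1) = -370*(-4) = -74*(-20) = 1480)
1/(T + (Z(-57, -53) - z(-30, -35))) = 1/(1480 + (-53 - (1 - 35))) = 1/(1480 + (-53 - 1*(-34))) = 1/(1480 + (-53 + 34)) = 1/(1480 - 19) = 1/1461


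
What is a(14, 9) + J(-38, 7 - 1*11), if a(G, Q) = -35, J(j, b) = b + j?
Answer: -77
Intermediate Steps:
a(14, 9) + J(-38, 7 - 1*11) = -35 + ((7 - 1*11) - 38) = -35 + ((7 - 11) - 38) = -35 + (-4 - 38) = -35 - 42 = -77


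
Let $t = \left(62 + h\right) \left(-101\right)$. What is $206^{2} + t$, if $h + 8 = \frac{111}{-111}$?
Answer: $37083$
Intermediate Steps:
$h = -9$ ($h = -8 + \frac{111}{-111} = -8 + 111 \left(- \frac{1}{111}\right) = -8 - 1 = -9$)
$t = -5353$ ($t = \left(62 - 9\right) \left(-101\right) = 53 \left(-101\right) = -5353$)
$206^{2} + t = 206^{2} - 5353 = 42436 - 5353 = 37083$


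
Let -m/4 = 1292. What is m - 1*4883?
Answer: -10051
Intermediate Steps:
m = -5168 (m = -4*1292 = -5168)
m - 1*4883 = -5168 - 1*4883 = -5168 - 4883 = -10051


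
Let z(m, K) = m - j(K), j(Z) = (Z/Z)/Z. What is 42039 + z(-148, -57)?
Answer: 2387788/57 ≈ 41891.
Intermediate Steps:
j(Z) = 1/Z
z(m, K) = m - 1/K
42039 + z(-148, -57) = 42039 + (-148 - 1/(-57)) = 42039 + (-148 - 1*(-1/57)) = 42039 + (-148 + 1/57) = 42039 - 8435/57 = 2387788/57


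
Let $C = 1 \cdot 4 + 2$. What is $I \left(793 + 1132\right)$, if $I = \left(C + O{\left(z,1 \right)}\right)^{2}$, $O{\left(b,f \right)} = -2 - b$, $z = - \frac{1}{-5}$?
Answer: $27797$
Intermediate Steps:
$z = \frac{1}{5}$ ($z = \left(-1\right) \left(- \frac{1}{5}\right) = \frac{1}{5} \approx 0.2$)
$C = 6$ ($C = 4 + 2 = 6$)
$I = \frac{361}{25}$ ($I = \left(6 - \frac{11}{5}\right)^{2} = \left(\frac{19}{5}\right)^{2} = \frac{361}{25} \approx 14.44$)
$I \left(793 + 1132\right) = \frac{361 \left(793 + 1132\right)}{25} = \frac{361}{25} \cdot 1925 = 27797$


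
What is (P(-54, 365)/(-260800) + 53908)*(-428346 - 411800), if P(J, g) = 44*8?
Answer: -184559151943797/4075 ≈ -4.5291e+10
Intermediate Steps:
P(J, g) = 352
(P(-54, 365)/(-260800) + 53908)*(-428346 - 411800) = (352/(-260800) + 53908)*(-428346 - 411800) = (352*(-1/260800) + 53908)*(-840146) = (-11/8150 + 53908)*(-840146) = (439350189/8150)*(-840146) = -184559151943797/4075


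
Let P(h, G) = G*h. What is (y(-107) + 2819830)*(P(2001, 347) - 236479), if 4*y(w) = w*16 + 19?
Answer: 1290916129809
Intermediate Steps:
y(w) = 19/4 + 4*w (y(w) = (w*16 + 19)/4 = (16*w + 19)/4 = (19 + 16*w)/4 = 19/4 + 4*w)
(y(-107) + 2819830)*(P(2001, 347) - 236479) = ((19/4 + 4*(-107)) + 2819830)*(347*2001 - 236479) = ((19/4 - 428) + 2819830)*(694347 - 236479) = (-1693/4 + 2819830)*457868 = (11277627/4)*457868 = 1290916129809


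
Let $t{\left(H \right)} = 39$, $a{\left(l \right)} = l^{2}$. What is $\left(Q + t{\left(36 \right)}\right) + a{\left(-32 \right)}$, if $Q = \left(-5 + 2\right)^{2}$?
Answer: $1072$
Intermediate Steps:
$Q = 9$ ($Q = \left(-3\right)^{2} = 9$)
$\left(Q + t{\left(36 \right)}\right) + a{\left(-32 \right)} = \left(9 + 39\right) + \left(-32\right)^{2} = 48 + 1024 = 1072$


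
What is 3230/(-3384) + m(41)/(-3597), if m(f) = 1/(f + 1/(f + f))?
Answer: -723567667/758060556 ≈ -0.95450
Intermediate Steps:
m(f) = 1/(f + 1/(2*f))
3230/(-3384) + m(41)/(-3597) = 3230/(-3384) + (2*41/(1 + 2*41²))/(-3597) = 3230*(-1/3384) + (2*41/(1 + 2*1681))*(-1/3597) = -1615/1692 + (2*41/(1 + 3362))*(-1/3597) = -1615/1692 + (2*41/3363)*(-1/3597) = -1615/1692 + (2*41*(1/3363))*(-1/3597) = -1615/1692 + (82/3363)*(-1/3597) = -1615/1692 - 82/12096711 = -723567667/758060556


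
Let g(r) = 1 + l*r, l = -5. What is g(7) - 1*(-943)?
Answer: 909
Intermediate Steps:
g(r) = 1 - 5*r
g(7) - 1*(-943) = (1 - 5*7) - 1*(-943) = (1 - 35) + 943 = -34 + 943 = 909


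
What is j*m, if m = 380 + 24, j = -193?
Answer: -77972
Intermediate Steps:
m = 404
j*m = -193*404 = -77972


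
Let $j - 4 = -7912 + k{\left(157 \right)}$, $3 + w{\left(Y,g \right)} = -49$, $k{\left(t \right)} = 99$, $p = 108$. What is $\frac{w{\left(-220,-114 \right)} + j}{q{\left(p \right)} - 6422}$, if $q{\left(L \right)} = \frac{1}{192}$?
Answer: $\frac{1509312}{1233023} \approx 1.2241$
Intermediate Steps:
$w{\left(Y,g \right)} = -52$ ($w{\left(Y,g \right)} = -3 - 49 = -52$)
$q{\left(L \right)} = \frac{1}{192}$
$j = -7809$ ($j = 4 + \left(-7912 + 99\right) = 4 - 7813 = -7809$)
$\frac{w{\left(-220,-114 \right)} + j}{q{\left(p \right)} - 6422} = \frac{-52 - 7809}{\frac{1}{192} - 6422} = - \frac{7861}{- \frac{1233023}{192}} = \left(-7861\right) \left(- \frac{192}{1233023}\right) = \frac{1509312}{1233023}$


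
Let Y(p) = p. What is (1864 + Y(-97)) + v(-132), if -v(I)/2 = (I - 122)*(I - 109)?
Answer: -120661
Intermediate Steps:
v(I) = -2*(-122 + I)*(-109 + I) (v(I) = -2*(I - 122)*(I - 109) = -2*(-122 + I)*(-109 + I))
(1864 + Y(-97)) + v(-132) = (1864 - 97) + (-26596 - 2*(-132)² + 462*(-132)) = 1767 + (-26596 - 2*17424 - 60984) = 1767 + (-26596 - 34848 - 60984) = 1767 - 122428 = -120661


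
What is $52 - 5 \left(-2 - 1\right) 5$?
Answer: $3900$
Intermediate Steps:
$52 - 5 \left(-2 - 1\right) 5 = 52 \left(-5\right) \left(-3\right) 5 = 52 \cdot 15 \cdot 5 = 52 \cdot 75 = 3900$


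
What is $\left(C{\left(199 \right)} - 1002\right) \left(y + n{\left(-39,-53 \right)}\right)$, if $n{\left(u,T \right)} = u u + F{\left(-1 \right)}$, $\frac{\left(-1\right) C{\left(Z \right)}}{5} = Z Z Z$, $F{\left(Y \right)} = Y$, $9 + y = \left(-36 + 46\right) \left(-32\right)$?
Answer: $-46930160427$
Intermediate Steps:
$y = -329$ ($y = -9 + \left(-36 + 46\right) \left(-32\right) = -9 + 10 \left(-32\right) = -9 - 320 = -329$)
$C{\left(Z \right)} = - 5 Z^{3}$ ($C{\left(Z \right)} = - 5 Z Z Z = - 5 Z^{2} Z = - 5 Z^{3}$)
$n{\left(u,T \right)} = -1 + u^{2}$ ($n{\left(u,T \right)} = u u - 1 = u^{2} - 1 = -1 + u^{2}$)
$\left(C{\left(199 \right)} - 1002\right) \left(y + n{\left(-39,-53 \right)}\right) = \left(- 5 \cdot 199^{3} - 1002\right) \left(-329 - \left(1 - \left(-39\right)^{2}\right)\right) = \left(\left(-5\right) 7880599 - 1002\right) \left(-329 + \left(-1 + 1521\right)\right) = \left(-39402995 - 1002\right) \left(-329 + 1520\right) = \left(-39403997\right) 1191 = -46930160427$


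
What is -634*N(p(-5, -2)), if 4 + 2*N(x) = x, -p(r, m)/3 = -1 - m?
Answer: 2219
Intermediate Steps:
p(r, m) = 3 + 3*m (p(r, m) = -3*(-1 - m) = 3 + 3*m)
N(x) = -2 + x/2
-634*N(p(-5, -2)) = -634*(-2 + (3 + 3*(-2))/2) = -634*(-2 + (3 - 6)/2) = -634*(-2 + (½)*(-3)) = -634*(-2 - 3/2) = -634*(-7/2) = 2219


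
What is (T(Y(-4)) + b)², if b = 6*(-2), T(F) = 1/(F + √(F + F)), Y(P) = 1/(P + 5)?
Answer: 171 - 26*√2 ≈ 134.23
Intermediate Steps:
Y(P) = 1/(5 + P)
T(F) = 1/(F + √2*√F) (T(F) = 1/(F + √(2*F)) = 1/(F + √2*√F))
b = -12
(T(Y(-4)) + b)² = (1/(1/(5 - 4) + √2*√(1/(5 - 4))) - 12)² = (1/(1/1 + √2*√(1/1)) - 12)² = (1/(1 + √2*√1) - 12)² = (1/(1 + √2*1) - 12)² = (1/(1 + √2) - 12)² = (-12 + 1/(1 + √2))²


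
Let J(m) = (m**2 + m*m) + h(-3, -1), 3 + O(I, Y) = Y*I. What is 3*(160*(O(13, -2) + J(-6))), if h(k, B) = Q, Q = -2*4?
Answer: 16800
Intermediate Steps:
O(I, Y) = -3 + I*Y (O(I, Y) = -3 + Y*I = -3 + I*Y)
Q = -8
h(k, B) = -8
J(m) = -8 + 2*m**2 (J(m) = (m**2 + m*m) - 8 = (m**2 + m**2) - 8 = 2*m**2 - 8 = -8 + 2*m**2)
3*(160*(O(13, -2) + J(-6))) = 3*(160*((-3 + 13*(-2)) + (-8 + 2*(-6)**2))) = 3*(160*((-3 - 26) + (-8 + 2*36))) = 3*(160*(-29 + (-8 + 72))) = 3*(160*(-29 + 64)) = 3*(160*35) = 3*5600 = 16800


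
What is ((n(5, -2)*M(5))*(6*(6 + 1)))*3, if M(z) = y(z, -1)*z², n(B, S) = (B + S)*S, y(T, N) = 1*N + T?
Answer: -75600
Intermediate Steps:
y(T, N) = N + T
n(B, S) = S*(B + S)
M(z) = z²*(-1 + z) (M(z) = (-1 + z)*z² = z²*(-1 + z))
((n(5, -2)*M(5))*(6*(6 + 1)))*3 = (((-2*(5 - 2))*(5²*(-1 + 5)))*(6*(6 + 1)))*3 = (((-2*3)*(25*4))*(6*7))*3 = (-6*100*42)*3 = -600*42*3 = -25200*3 = -75600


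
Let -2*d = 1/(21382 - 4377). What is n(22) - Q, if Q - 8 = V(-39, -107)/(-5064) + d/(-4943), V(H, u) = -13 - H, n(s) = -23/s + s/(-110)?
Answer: -21632696504327/2341119774180 ≈ -9.2403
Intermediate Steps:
n(s) = -23/s - s/110 (n(s) = -23/s + s*(-1/110) = -23/s - s/110)
d = -1/34010 (d = -1/(2*(21382 - 4377)) = -1/2/17005 = -1/2*1/17005 = -1/34010 ≈ -2.9403e-5)
Q = 1701539840011/212829070380 (Q = 8 + ((-13 - 1*(-39))/(-5064) - 1/34010/(-4943)) = 8 + ((-13 + 39)*(-1/5064) - 1/34010*(-1/4943)) = 8 + (26*(-1/5064) + 1/168111430) = 8 + (-13/2532 + 1/168111430) = 8 - 1092723029/212829070380 = 1701539840011/212829070380 ≈ 7.9949)
n(22) - Q = (-23/22 - 1/110*22) - 1*1701539840011/212829070380 = (-23*1/22 - 1/5) - 1701539840011/212829070380 = (-23/22 - 1/5) - 1701539840011/212829070380 = -137/110 - 1701539840011/212829070380 = -21632696504327/2341119774180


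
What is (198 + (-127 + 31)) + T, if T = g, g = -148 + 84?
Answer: 38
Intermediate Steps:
g = -64
T = -64
(198 + (-127 + 31)) + T = (198 + (-127 + 31)) - 64 = (198 - 96) - 64 = 102 - 64 = 38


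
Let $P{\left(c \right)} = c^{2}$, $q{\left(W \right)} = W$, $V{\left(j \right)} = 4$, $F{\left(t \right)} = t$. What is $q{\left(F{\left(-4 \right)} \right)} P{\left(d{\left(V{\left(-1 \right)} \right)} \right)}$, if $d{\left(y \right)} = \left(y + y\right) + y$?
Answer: $-576$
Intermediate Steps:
$d{\left(y \right)} = 3 y$ ($d{\left(y \right)} = 2 y + y = 3 y$)
$q{\left(F{\left(-4 \right)} \right)} P{\left(d{\left(V{\left(-1 \right)} \right)} \right)} = - 4 \left(3 \cdot 4\right)^{2} = - 4 \cdot 12^{2} = \left(-4\right) 144 = -576$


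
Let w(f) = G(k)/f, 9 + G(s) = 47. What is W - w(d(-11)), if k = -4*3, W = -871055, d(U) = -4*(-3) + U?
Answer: -871093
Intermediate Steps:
d(U) = 12 + U
k = -12
G(s) = 38 (G(s) = -9 + 47 = 38)
w(f) = 38/f
W - w(d(-11)) = -871055 - 38/(12 - 11) = -871055 - 38/1 = -871055 - 38 = -871093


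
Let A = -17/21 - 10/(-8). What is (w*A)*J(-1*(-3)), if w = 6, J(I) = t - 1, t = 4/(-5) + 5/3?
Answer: -37/105 ≈ -0.35238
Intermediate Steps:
t = 13/15 (t = 4*(-1/5) + 5*(1/3) = -4/5 + 5/3 = 13/15 ≈ 0.86667)
A = 37/84 (A = -17*1/21 - 10*(-1/8) = -17/21 + 5/4 = 37/84 ≈ 0.44048)
J(I) = -2/15 (J(I) = 13/15 - 1 = -2/15)
(w*A)*J(-1*(-3)) = (6*(37/84))*(-2/15) = (37/14)*(-2/15) = -37/105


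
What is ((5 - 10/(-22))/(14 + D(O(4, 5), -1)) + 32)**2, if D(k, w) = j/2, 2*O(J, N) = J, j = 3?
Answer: 121705024/116281 ≈ 1046.6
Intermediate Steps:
O(J, N) = J/2
D(k, w) = 3/2
((5 - 10/(-22))/(14 + D(O(4, 5), -1)) + 32)**2 = ((5 - 10/(-22))/(14 + 3/2) + 32)**2 = ((5 - 10*(-1/22))/(31/2) + 32)**2 = ((5 + 5/11)*(2/31) + 32)**2 = ((60/11)*(2/31) + 32)**2 = (120/341 + 32)**2 = (11032/341)**2 = 121705024/116281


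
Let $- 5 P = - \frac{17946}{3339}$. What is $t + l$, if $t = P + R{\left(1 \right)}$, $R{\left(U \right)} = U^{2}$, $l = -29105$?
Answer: $- \frac{53985926}{1855} \approx -29103.0$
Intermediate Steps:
$P = \frac{1994}{1855}$ ($P = - \frac{\left(-17946\right) \frac{1}{3339}}{5} = \left(- \frac{1}{5}\right) \left(- \frac{1994}{371}\right) = \frac{1994}{1855} \approx 1.0749$)
$t = \frac{3849}{1855}$ ($t = \frac{1994}{1855} + 1^{2} = \frac{1994}{1855} + 1 = \frac{3849}{1855} \approx 2.0749$)
$t + l = \frac{3849}{1855} - 29105 = - \frac{53985926}{1855}$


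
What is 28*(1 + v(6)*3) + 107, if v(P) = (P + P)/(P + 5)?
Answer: 2493/11 ≈ 226.64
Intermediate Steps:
v(P) = 2*P/(5 + P) (v(P) = (2*P)/(5 + P) = 2*P/(5 + P))
28*(1 + v(6)*3) + 107 = 28*(1 + (2*6/(5 + 6))*3) + 107 = 28*(1 + (2*6/11)*3) + 107 = 28*(1 + (2*6*(1/11))*3) + 107 = 28*(1 + (12/11)*3) + 107 = 28*(1 + 36/11) + 107 = 28*(47/11) + 107 = 1316/11 + 107 = 2493/11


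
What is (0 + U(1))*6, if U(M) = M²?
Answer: 6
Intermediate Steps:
(0 + U(1))*6 = (0 + 1²)*6 = (0 + 1)*6 = 1*6 = 6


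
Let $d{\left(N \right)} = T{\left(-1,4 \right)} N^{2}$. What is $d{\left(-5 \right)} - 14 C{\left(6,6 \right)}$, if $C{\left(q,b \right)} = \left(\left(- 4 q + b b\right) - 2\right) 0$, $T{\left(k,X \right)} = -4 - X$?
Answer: $-200$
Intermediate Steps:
$C{\left(q,b \right)} = 0$ ($C{\left(q,b \right)} = \left(\left(- 4 q + b^{2}\right) - 2\right) 0 = \left(\left(b^{2} - 4 q\right) - 2\right) 0 = \left(-2 + b^{2} - 4 q\right) 0 = 0$)
$d{\left(N \right)} = - 8 N^{2}$ ($d{\left(N \right)} = \left(-4 - 4\right) N^{2} = - 8 N^{2}$)
$d{\left(-5 \right)} - 14 C{\left(6,6 \right)} = - 8 \left(-5\right)^{2} - 0 = \left(-8\right) 25 + 0 = -200 + 0 = -200$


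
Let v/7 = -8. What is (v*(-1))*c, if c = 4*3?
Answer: 672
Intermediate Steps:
v = -56 (v = 7*(-8) = -56)
c = 12
(v*(-1))*c = -56*(-1)*12 = 56*12 = 672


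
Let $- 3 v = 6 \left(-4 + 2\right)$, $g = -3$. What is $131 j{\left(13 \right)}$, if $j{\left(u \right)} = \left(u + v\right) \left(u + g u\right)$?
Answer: $-57902$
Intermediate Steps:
$v = 4$ ($v = - \frac{6 \left(-4 + 2\right)}{3} = - \frac{6 \left(-2\right)}{3} = \left(- \frac{1}{3}\right) \left(-12\right) = 4$)
$j{\left(u \right)} = - 2 u \left(4 + u\right)$ ($j{\left(u \right)} = \left(u + 4\right) \left(u - 3 u\right) = \left(4 + u\right) \left(- 2 u\right) = - 2 u \left(4 + u\right)$)
$131 j{\left(13 \right)} = 131 \left(\left(-2\right) 13 \left(4 + 13\right)\right) = 131 \left(\left(-2\right) 13 \cdot 17\right) = 131 \left(-442\right) = -57902$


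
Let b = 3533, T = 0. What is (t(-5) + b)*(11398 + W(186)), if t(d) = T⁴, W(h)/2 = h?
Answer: 41583410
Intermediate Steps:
W(h) = 2*h
t(d) = 0 (t(d) = 0⁴ = 0)
(t(-5) + b)*(11398 + W(186)) = (0 + 3533)*(11398 + 2*186) = 3533*(11398 + 372) = 3533*11770 = 41583410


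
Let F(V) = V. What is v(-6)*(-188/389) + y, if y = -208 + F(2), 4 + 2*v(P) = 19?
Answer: -81544/389 ≈ -209.62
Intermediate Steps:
v(P) = 15/2 (v(P) = -2 + (½)*19 = -2 + 19/2 = 15/2)
y = -206 (y = -208 + 2 = -206)
v(-6)*(-188/389) + y = 15*(-188/389)/2 - 206 = 15*(-188*1/389)/2 - 206 = (15/2)*(-188/389) - 206 = -1410/389 - 206 = -81544/389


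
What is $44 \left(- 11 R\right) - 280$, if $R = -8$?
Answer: $3592$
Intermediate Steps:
$44 \left(- 11 R\right) - 280 = 44 \left(\left(-11\right) \left(-8\right)\right) - 280 = 44 \cdot 88 - 280 = 3872 - 280 = 3592$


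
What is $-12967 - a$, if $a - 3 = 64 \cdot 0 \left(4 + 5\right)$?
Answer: $-12970$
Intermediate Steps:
$a = 3$ ($a = 3 + 64 \cdot 0 \left(4 + 5\right) = 3 + 64 \cdot 0 \cdot 9 = 3 + 64 \cdot 0 = 3 + 0 = 3$)
$-12967 - a = -12967 - 3 = -12970$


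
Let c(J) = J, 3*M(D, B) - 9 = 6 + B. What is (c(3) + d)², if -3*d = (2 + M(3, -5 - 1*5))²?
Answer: 1600/729 ≈ 2.1948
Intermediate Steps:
M(D, B) = 5 + B/3 (M(D, B) = 3 + (6 + B)/3 = 3 + (2 + B/3) = 5 + B/3)
d = -121/27 (d = -(2 + (5 + (-5 - 1*5)/3))²/3 = -(2 + (5 + (-5 - 5)/3))²/3 = -(2 + (5 + (⅓)*(-10)))²/3 = -(2 + (5 - 10/3))²/3 = -(2 + 5/3)²/3 = -(11/3)²/3 = -⅓*121/9 = -121/27 ≈ -4.4815)
(c(3) + d)² = (3 - 121/27)² = (-40/27)² = 1600/729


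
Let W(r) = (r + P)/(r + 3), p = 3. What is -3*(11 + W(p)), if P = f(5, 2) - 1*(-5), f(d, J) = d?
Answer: -79/2 ≈ -39.500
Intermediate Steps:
P = 10 (P = 5 - 1*(-5) = 5 + 5 = 10)
W(r) = (10 + r)/(3 + r) (W(r) = (r + 10)/(r + 3) = (10 + r)/(3 + r))
-3*(11 + W(p)) = -3*(11 + (10 + 3)/(3 + 3)) = -3*(11 + 13/6) = -3*79/6 = -79/2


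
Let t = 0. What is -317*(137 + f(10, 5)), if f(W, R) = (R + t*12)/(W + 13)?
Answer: -1000452/23 ≈ -43498.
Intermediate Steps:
f(W, R) = R/(13 + W) (f(W, R) = (R + 0*12)/(W + 13) = (R + 0)/(13 + W) = R/(13 + W))
-317*(137 + f(10, 5)) = -317*(137 + 5/(13 + 10)) = -317*(137 + 5/23) = -317*3156/23 = -1000452/23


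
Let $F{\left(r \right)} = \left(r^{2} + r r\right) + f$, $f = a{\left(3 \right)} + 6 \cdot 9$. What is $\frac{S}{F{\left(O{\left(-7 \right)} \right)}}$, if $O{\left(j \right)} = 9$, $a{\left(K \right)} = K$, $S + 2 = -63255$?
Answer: $- \frac{63257}{219} \approx -288.84$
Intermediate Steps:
$S = -63257$ ($S = -2 - 63255 = -63257$)
$f = 57$ ($f = 3 + 6 \cdot 9 = 3 + 54 = 57$)
$F{\left(r \right)} = 57 + 2 r^{2}$ ($F{\left(r \right)} = \left(r^{2} + r r\right) + 57 = \left(r^{2} + r^{2}\right) + 57 = 2 r^{2} + 57 = 57 + 2 r^{2}$)
$\frac{S}{F{\left(O{\left(-7 \right)} \right)}} = - \frac{63257}{57 + 2 \cdot 9^{2}} = - \frac{63257}{57 + 2 \cdot 81} = - \frac{63257}{57 + 162} = - \frac{63257}{219}$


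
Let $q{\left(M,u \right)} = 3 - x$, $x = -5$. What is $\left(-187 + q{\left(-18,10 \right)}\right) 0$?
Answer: $0$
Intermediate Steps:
$q{\left(M,u \right)} = 8$ ($q{\left(M,u \right)} = 3 - -5 = 3 + 5 = 8$)
$\left(-187 + q{\left(-18,10 \right)}\right) 0 = \left(-187 + 8\right) 0 = \left(-179\right) 0 = 0$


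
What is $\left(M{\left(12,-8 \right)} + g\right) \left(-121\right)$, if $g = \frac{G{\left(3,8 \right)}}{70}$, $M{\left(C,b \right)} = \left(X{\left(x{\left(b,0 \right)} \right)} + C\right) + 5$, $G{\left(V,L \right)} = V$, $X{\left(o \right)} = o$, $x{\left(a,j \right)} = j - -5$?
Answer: $- \frac{186703}{70} \approx -2667.2$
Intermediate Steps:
$x{\left(a,j \right)} = 5 + j$ ($x{\left(a,j \right)} = j + 5 = 5 + j$)
$M{\left(C,b \right)} = 10 + C$ ($M{\left(C,b \right)} = \left(\left(5 + 0\right) + C\right) + 5 = \left(5 + C\right) + 5 = 10 + C$)
$g = \frac{3}{70} \approx 0.042857$
$\left(M{\left(12,-8 \right)} + g\right) \left(-121\right) = \left(\left(10 + 12\right) + \frac{3}{70}\right) \left(-121\right) = \left(22 + \frac{3}{70}\right) \left(-121\right) = \frac{1543}{70} \left(-121\right) = - \frac{186703}{70}$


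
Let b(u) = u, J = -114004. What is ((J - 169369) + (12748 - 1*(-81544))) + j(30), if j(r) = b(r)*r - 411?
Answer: -188592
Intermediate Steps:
j(r) = -411 + r² (j(r) = r*r - 411 = r² - 411 = -411 + r²)
((J - 169369) + (12748 - 1*(-81544))) + j(30) = ((-114004 - 169369) + (12748 - 1*(-81544))) + (-411 + 30²) = (-283373 + (12748 + 81544)) + (-411 + 900) = (-283373 + 94292) + 489 = -189081 + 489 = -188592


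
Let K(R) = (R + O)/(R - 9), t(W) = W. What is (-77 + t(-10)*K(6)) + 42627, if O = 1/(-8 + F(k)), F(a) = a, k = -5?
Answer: 1660220/39 ≈ 42570.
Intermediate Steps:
O = -1/13 (O = 1/(-8 - 5) = 1/(-13) = -1/13 ≈ -0.076923)
K(R) = (-1/13 + R)/(-9 + R) (K(R) = (R - 1/13)/(R - 9) = (-1/13 + R)/(-9 + R))
(-77 + t(-10)*K(6)) + 42627 = (-77 - 10*(-1/13 + 6)/(-9 + 6)) + 42627 = (-77 - 10*77/((-3)*13)) + 42627 = (-77 - (-10)*77/(3*13)) + 42627 = (-77 - 10*(-77/39)) + 42627 = (-77 + 770/39) + 42627 = -2233/39 + 42627 = 1660220/39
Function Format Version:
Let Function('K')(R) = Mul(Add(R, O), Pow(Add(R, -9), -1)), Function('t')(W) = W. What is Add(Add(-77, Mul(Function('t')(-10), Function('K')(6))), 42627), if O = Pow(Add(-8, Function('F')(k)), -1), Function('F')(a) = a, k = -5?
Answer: Rational(1660220, 39) ≈ 42570.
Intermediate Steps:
O = Rational(-1, 13) (O = Pow(Add(-8, -5), -1) = Pow(-13, -1) = Rational(-1, 13) ≈ -0.076923)
Function('K')(R) = Mul(Pow(Add(-9, R), -1), Add(Rational(-1, 13), R)) (Function('K')(R) = Mul(Add(R, Rational(-1, 13)), Pow(Add(R, -9), -1)) = Mul(Add(Rational(-1, 13), R), Pow(Add(-9, R), -1)) = Mul(Pow(Add(-9, R), -1), Add(Rational(-1, 13), R)))
Add(Add(-77, Mul(Function('t')(-10), Function('K')(6))), 42627) = Add(Add(-77, Mul(-10, Mul(Pow(Add(-9, 6), -1), Add(Rational(-1, 13), 6)))), 42627) = Add(Add(-77, Mul(-10, Mul(Pow(-3, -1), Rational(77, 13)))), 42627) = Add(Add(-77, Mul(-10, Mul(Rational(-1, 3), Rational(77, 13)))), 42627) = Add(Add(-77, Mul(-10, Rational(-77, 39))), 42627) = Add(Add(-77, Rational(770, 39)), 42627) = Add(Rational(-2233, 39), 42627) = Rational(1660220, 39)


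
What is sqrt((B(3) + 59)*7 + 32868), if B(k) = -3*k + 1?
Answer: 5*sqrt(1329) ≈ 182.28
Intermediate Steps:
B(k) = 1 - 3*k
sqrt((B(3) + 59)*7 + 32868) = sqrt(((1 - 3*3) + 59)*7 + 32868) = sqrt(((1 - 9) + 59)*7 + 32868) = sqrt((-8 + 59)*7 + 32868) = sqrt(51*7 + 32868) = sqrt(357 + 32868) = sqrt(33225) = 5*sqrt(1329)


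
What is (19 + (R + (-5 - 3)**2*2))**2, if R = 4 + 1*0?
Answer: 22801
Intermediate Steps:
R = 4 (R = 4 + 0 = 4)
(19 + (R + (-5 - 3)**2*2))**2 = (19 + (4 + (-5 - 3)**2*2))**2 = (19 + (4 + (-8)**2*2))**2 = (19 + (4 + 64*2))**2 = (19 + (4 + 128))**2 = (19 + 132)**2 = 151**2 = 22801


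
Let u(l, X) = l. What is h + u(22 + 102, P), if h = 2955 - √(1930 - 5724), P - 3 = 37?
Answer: 3079 - I*√3794 ≈ 3079.0 - 61.595*I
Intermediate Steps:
P = 40 (P = 3 + 37 = 40)
h = 2955 - I*√3794 (h = 2955 - √(-3794) = 2955 - I*√3794 ≈ 2955.0 - 61.595*I)
h + u(22 + 102, P) = (2955 - I*√3794) + (22 + 102) = (2955 - I*√3794) + 124 = 3079 - I*√3794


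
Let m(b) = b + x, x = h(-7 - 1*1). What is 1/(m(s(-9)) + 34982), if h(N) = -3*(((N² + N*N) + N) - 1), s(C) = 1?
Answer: 1/34626 ≈ 2.8880e-5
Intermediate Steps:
h(N) = 3 - 6*N² - 3*N (h(N) = -3*(((N² + N²) + N) - 1) = -3*((2*N² + N) - 1) = -3*((N + 2*N²) - 1) = -3*(-1 + N + 2*N²) = 3 - 6*N² - 3*N)
x = -357 (x = 3 - 6*(-7 - 1*1)² - 3*(-7 - 1*1) = 3 - 6*(-7 - 1)² - 3*(-7 - 1) = 3 - 6*(-8)² - 3*(-8) = 3 - 6*64 + 24 = 3 - 384 + 24 = -357)
m(b) = -357 + b (m(b) = b - 357 = -357 + b)
1/(m(s(-9)) + 34982) = 1/((-357 + 1) + 34982) = 1/(-356 + 34982) = 1/34626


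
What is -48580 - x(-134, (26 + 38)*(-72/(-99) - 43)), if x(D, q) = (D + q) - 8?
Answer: -503058/11 ≈ -45733.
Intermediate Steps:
x(D, q) = -8 + D + q
-48580 - x(-134, (26 + 38)*(-72/(-99) - 43)) = -48580 - (-8 - 134 + (26 + 38)*(-72/(-99) - 43)) = -48580 - (-8 - 134 + 64*(-72*(-1/99) - 43)) = -48580 - (-8 - 134 + 64*(8/11 - 43)) = -48580 - (-8 - 134 + 64*(-465/11)) = -48580 - (-8 - 134 - 29760/11) = -48580 - 1*(-31322/11) = -48580 + 31322/11 = -503058/11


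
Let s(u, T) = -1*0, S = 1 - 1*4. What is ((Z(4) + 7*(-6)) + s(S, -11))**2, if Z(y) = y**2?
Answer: 676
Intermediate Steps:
S = -3 (S = 1 - 4 = -3)
s(u, T) = 0
((Z(4) + 7*(-6)) + s(S, -11))**2 = ((4**2 + 7*(-6)) + 0)**2 = ((16 - 42) + 0)**2 = (-26 + 0)**2 = (-26)**2 = 676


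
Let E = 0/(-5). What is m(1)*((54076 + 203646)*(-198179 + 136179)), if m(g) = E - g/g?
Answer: 15978764000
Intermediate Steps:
E = 0 (E = 0*(-⅕) = 0)
m(g) = -1 (m(g) = 0 - g/g = 0 - 1*1 = 0 - 1 = -1)
m(1)*((54076 + 203646)*(-198179 + 136179)) = -(54076 + 203646)*(-198179 + 136179) = -257722*(-62000) = -1*(-15978764000) = 15978764000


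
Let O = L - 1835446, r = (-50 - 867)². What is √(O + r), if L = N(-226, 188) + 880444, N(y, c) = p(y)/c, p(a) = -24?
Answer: I*√252075899/47 ≈ 337.81*I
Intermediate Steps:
N(y, c) = -24/c
L = 41380862/47 (L = -24/188 + 880444 = -24*1/188 + 880444 = -6/47 + 880444 = 41380862/47 ≈ 8.8044e+5)
r = 840889 (r = (-917)² = 840889)
O = -44885100/47 (O = 41380862/47 - 1835446 = -44885100/47 ≈ -9.5500e+5)
√(O + r) = √(-44885100/47 + 840889) = √(-5363317/47) = I*√252075899/47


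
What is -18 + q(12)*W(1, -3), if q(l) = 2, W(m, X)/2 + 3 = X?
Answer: -42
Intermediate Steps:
W(m, X) = -6 + 2*X
-18 + q(12)*W(1, -3) = -18 + 2*(-6 + 2*(-3)) = -18 + 2*(-6 - 6) = -18 + 2*(-12) = -18 - 24 = -42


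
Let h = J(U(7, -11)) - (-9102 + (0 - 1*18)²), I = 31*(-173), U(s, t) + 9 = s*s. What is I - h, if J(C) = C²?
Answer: -15741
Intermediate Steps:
U(s, t) = -9 + s² (U(s, t) = -9 + s*s = -9 + s²)
I = -5363
h = 10378 (h = (-9 + 7²)² - (-9102 + (0 - 1*18)²) = (-9 + 49)² - (-9102 + (0 - 18)²) = 40² - (-9102 + (-18)²) = 1600 - (-9102 + 324) = 1600 - 1*(-8778) = 1600 + 8778 = 10378)
I - h = -5363 - 1*10378 = -5363 - 10378 = -15741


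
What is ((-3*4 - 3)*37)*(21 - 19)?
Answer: -1110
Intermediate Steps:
((-3*4 - 3)*37)*(21 - 19) = ((-12 - 3)*37)*2 = -15*37*2 = -555*2 = -1110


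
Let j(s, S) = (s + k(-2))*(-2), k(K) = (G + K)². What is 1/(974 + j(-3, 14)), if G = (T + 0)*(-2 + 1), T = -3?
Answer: 1/978 ≈ 0.0010225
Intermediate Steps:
G = 3 (G = (-3 + 0)*(-2 + 1) = -3*(-1) = 3)
k(K) = (3 + K)²
j(s, S) = -2 - 2*s (j(s, S) = (s + (3 - 2)²)*(-2) = (s + 1²)*(-2) = (s + 1)*(-2) = (1 + s)*(-2) = -2 - 2*s)
1/(974 + j(-3, 14)) = 1/(974 + (-2 - 2*(-3))) = 1/(974 + (-2 + 6)) = 1/(974 + 4) = 1/978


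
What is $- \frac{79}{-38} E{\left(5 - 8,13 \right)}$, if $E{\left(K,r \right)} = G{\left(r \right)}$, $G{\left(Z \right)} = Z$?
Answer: $\frac{1027}{38} \approx 27.026$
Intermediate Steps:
$E{\left(K,r \right)} = r$
$- \frac{79}{-38} E{\left(5 - 8,13 \right)} = - \frac{79}{-38} \cdot 13 = \left(-79\right) \left(- \frac{1}{38}\right) 13 = \frac{79}{38} \cdot 13 = \frac{1027}{38}$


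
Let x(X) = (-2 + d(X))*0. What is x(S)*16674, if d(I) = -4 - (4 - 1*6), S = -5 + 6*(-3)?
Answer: 0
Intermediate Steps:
S = -23 (S = -5 - 18 = -23)
d(I) = -2 (d(I) = -4 - (4 - 6) = -4 - 1*(-2) = -4 + 2 = -2)
x(X) = 0 (x(X) = (-2 - 2)*0 = -4*0 = 0)
x(S)*16674 = 0*16674 = 0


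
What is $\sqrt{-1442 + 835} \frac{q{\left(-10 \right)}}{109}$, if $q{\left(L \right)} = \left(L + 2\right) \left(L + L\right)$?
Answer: $\frac{160 i \sqrt{607}}{109} \approx 36.165 i$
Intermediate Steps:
$q{\left(L \right)} = 2 L \left(2 + L\right)$ ($q{\left(L \right)} = \left(2 + L\right) 2 L = 2 L \left(2 + L\right)$)
$\sqrt{-1442 + 835} \frac{q{\left(-10 \right)}}{109} = \sqrt{-1442 + 835} \frac{2 \left(-10\right) \left(2 - 10\right)}{109} = \sqrt{-607} \cdot 2 \left(-10\right) \left(-8\right) \frac{1}{109} = i \sqrt{607} \cdot 160 \cdot \frac{1}{109} = i \sqrt{607} \cdot \frac{160}{109} = \frac{160 i \sqrt{607}}{109}$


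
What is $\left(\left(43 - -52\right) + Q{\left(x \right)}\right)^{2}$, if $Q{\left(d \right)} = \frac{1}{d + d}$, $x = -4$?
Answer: $\frac{576081}{64} \approx 9001.3$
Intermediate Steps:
$Q{\left(d \right)} = \frac{1}{2 d}$
$\left(\left(43 - -52\right) + Q{\left(x \right)}\right)^{2} = \left(\left(43 - -52\right) + \frac{1}{2 \left(-4\right)}\right)^{2} = \left(\left(43 + 52\right) + \frac{1}{2} \left(- \frac{1}{4}\right)\right)^{2} = \left(95 - \frac{1}{8}\right)^{2} = \left(\frac{759}{8}\right)^{2} = \frac{576081}{64}$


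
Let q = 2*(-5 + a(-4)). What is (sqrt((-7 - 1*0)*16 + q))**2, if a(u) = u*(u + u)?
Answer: -58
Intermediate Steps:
a(u) = 2*u**2 (a(u) = u*(2*u) = 2*u**2)
q = 54 (q = 2*(-5 + 2*(-4)**2) = 2*(-5 + 2*16) = 2*(-5 + 32) = 2*27 = 54)
(sqrt((-7 - 1*0)*16 + q))**2 = (sqrt((-7 - 1*0)*16 + 54))**2 = (sqrt((-7 + 0)*16 + 54))**2 = (sqrt(-7*16 + 54))**2 = (sqrt(-112 + 54))**2 = (sqrt(-58))**2 = (I*sqrt(58))**2 = -58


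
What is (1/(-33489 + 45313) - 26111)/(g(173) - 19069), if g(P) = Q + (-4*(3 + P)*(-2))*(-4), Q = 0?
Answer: 308736463/292064624 ≈ 1.0571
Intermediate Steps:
g(P) = -96 - 32*P (g(P) = 0 + (-4*(3 + P)*(-2))*(-4) = 0 + ((-12 - 4*P)*(-2))*(-4) = 0 + (24 + 8*P)*(-4) = 0 + (-96 - 32*P) = -96 - 32*P)
(1/(-33489 + 45313) - 26111)/(g(173) - 19069) = (1/(-33489 + 45313) - 26111)/((-96 - 32*173) - 19069) = (1/11824 - 26111)/((-96 - 5536) - 19069) = (1/11824 - 26111)/(-5632 - 19069) = -308736463/11824/(-24701) = -308736463/11824*(-1/24701) = 308736463/292064624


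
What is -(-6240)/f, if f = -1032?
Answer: -260/43 ≈ -6.0465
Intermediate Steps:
-(-6240)/f = -(-6240)/(-1032) = -(-6240)*(-1)/1032 = -39*20/129 = -260/43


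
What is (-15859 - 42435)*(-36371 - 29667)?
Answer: 3849619172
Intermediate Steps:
(-15859 - 42435)*(-36371 - 29667) = -58294*(-66038) = 3849619172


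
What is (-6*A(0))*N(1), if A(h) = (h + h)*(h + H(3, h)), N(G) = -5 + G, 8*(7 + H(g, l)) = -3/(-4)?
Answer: 0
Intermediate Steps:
H(g, l) = -221/32 (H(g, l) = -7 + (-3/(-4))/8 = -7 + (-3*(-¼))/8 = -7 + (⅛)*(¾) = -7 + 3/32 = -221/32)
A(h) = 2*h*(-221/32 + h) (A(h) = (h + h)*(h - 221/32) = (2*h)*(-221/32 + h) = 2*h*(-221/32 + h))
(-6*A(0))*N(1) = (-3*0*(-221 + 32*0)/8)*(-5 + 1) = -3*0*(-221 + 0)/8*(-4) = -3*0*(-221)/8*(-4) = -6*0*(-4) = 0*(-4) = 0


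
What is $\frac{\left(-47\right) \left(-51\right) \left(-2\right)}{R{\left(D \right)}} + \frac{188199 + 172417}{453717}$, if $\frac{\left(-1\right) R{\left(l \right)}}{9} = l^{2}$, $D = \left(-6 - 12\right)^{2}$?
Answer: $\frac{6349617523}{7938232632} \approx 0.79988$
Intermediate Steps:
$D = 324$ ($D = \left(-18\right)^{2} = 324$)
$R{\left(l \right)} = - 9 l^{2}$
$\frac{\left(-47\right) \left(-51\right) \left(-2\right)}{R{\left(D \right)}} + \frac{188199 + 172417}{453717} = \frac{\left(-47\right) \left(-51\right) \left(-2\right)}{\left(-9\right) 324^{2}} + \frac{188199 + 172417}{453717} = \frac{2397 \left(-2\right)}{\left(-9\right) 104976} + 360616 \cdot \frac{1}{453717} = - \frac{4794}{-944784} + \frac{360616}{453717} = \left(-4794\right) \left(- \frac{1}{944784}\right) + \frac{360616}{453717} = \frac{799}{157464} + \frac{360616}{453717} = \frac{6349617523}{7938232632}$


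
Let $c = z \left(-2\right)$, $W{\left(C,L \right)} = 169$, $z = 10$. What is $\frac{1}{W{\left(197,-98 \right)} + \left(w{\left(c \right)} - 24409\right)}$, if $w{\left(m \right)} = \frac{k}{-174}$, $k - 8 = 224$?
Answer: $- \frac{3}{72724} \approx -4.1252 \cdot 10^{-5}$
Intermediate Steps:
$k = 232$ ($k = 8 + 224 = 232$)
$c = -20$ ($c = 10 \left(-2\right) = -20$)
$w{\left(m \right)} = - \frac{4}{3}$ ($w{\left(m \right)} = \frac{232}{-174} = 232 \left(- \frac{1}{174}\right) = - \frac{4}{3}$)
$\frac{1}{W{\left(197,-98 \right)} + \left(w{\left(c \right)} - 24409\right)} = \frac{1}{169 - \frac{73231}{3}} = \frac{1}{- \frac{72724}{3}} = - \frac{3}{72724}$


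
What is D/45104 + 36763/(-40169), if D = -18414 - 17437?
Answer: -3098257171/1811782576 ≈ -1.7101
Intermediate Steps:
D = -35851
D/45104 + 36763/(-40169) = -35851/45104 + 36763/(-40169) = -35851*1/45104 + 36763*(-1/40169) = -35851/45104 - 36763/40169 = -3098257171/1811782576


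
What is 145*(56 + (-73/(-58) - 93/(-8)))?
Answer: 79905/8 ≈ 9988.1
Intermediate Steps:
145*(56 + (-73/(-58) - 93/(-8))) = 145*(56 + (-73*(-1/58) - 93*(-⅛))) = 145*(56 + (73/58 + 93/8)) = 145*(56 + 2989/232) = 145*(15981/232) = 79905/8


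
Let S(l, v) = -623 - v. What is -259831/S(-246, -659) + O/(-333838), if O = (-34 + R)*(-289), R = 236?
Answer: -43369679885/6009084 ≈ -7217.4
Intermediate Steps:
O = -58378 (O = (-34 + 236)*(-289) = 202*(-289) = -58378)
-259831/S(-246, -659) + O/(-333838) = -259831/(-623 - 1*(-659)) - 58378/(-333838) = -259831/(-623 + 659) - 58378*(-1/333838) = -259831/36 + 29189/166919 = -43369679885/6009084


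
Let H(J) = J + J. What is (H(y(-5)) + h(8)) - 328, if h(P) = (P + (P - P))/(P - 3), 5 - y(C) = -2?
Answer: -1562/5 ≈ -312.40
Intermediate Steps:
y(C) = 7 (y(C) = 5 - 1*(-2) = 5 + 2 = 7)
H(J) = 2*J
h(P) = P/(-3 + P) (h(P) = (P + 0)/(-3 + P) = P/(-3 + P))
(H(y(-5)) + h(8)) - 328 = (2*7 + 8/(-3 + 8)) - 328 = (14 + 8/5) - 328 = 78/5 - 328 = -1562/5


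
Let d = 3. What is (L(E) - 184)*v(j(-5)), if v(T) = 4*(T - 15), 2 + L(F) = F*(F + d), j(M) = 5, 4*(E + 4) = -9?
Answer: 13255/2 ≈ 6627.5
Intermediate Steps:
E = -25/4 (E = -4 + (¼)*(-9) = -4 - 9/4 = -25/4 ≈ -6.2500)
L(F) = -2 + F*(3 + F) (L(F) = -2 + F*(F + 3) = -2 + F*(3 + F))
v(T) = -60 + 4*T (v(T) = 4*(-15 + T) = -60 + 4*T)
(L(E) - 184)*v(j(-5)) = ((-2 + (-25/4)² + 3*(-25/4)) - 184)*(-60 + 4*5) = ((-2 + 625/16 - 75/4) - 184)*(-60 + 20) = (293/16 - 184)*(-40) = -2651/16*(-40) = 13255/2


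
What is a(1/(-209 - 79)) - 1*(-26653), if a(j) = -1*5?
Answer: 26648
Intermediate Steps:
a(j) = -5
a(1/(-209 - 79)) - 1*(-26653) = -5 - 1*(-26653) = -5 + 26653 = 26648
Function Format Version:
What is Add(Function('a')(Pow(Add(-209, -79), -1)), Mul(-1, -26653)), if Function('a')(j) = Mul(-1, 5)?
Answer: 26648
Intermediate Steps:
Function('a')(j) = -5
Add(Function('a')(Pow(Add(-209, -79), -1)), Mul(-1, -26653)) = Add(-5, Mul(-1, -26653)) = Add(-5, 26653) = 26648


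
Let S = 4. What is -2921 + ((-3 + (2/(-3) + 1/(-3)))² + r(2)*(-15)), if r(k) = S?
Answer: -2965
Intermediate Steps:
r(k) = 4
-2921 + ((-3 + (2/(-3) + 1/(-3)))² + r(2)*(-15)) = -2921 + ((-3 + (2/(-3) + 1/(-3)))² + 4*(-15)) = -2921 + ((-3 + (2*(-⅓) + 1*(-⅓)))² - 60) = -2921 + ((-3 + (-⅔ - ⅓))² - 60) = -2921 + ((-3 - 1)² - 60) = -2921 + ((-4)² - 60) = -2921 + (16 - 60) = -2921 - 44 = -2965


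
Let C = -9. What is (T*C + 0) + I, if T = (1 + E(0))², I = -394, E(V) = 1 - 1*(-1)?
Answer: -475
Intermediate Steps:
E(V) = 2 (E(V) = 1 + 1 = 2)
T = 9 (T = (1 + 2)² = 3² = 9)
(T*C + 0) + I = (9*(-9) + 0) - 394 = (-81 + 0) - 394 = -81 - 394 = -475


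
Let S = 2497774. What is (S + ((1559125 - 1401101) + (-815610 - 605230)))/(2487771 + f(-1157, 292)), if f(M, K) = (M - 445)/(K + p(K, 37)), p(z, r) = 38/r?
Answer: 1115784553/2247696159 ≈ 0.49641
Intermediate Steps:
f(M, K) = (-445 + M)/(38/37 + K) (f(M, K) = (M - 445)/(K + 38/37) = (-445 + M)/(K + 38*(1/37)) = (-445 + M)/(K + 38/37) = (-445 + M)/(38/37 + K))
(S + ((1559125 - 1401101) + (-815610 - 605230)))/(2487771 + f(-1157, 292)) = (2497774 + ((1559125 - 1401101) + (-815610 - 605230)))/(2487771 + 37*(-445 - 1157)/(38 + 37*292)) = (2497774 + (158024 - 1420840))/(2487771 + 37*(-1602)/(38 + 10804)) = (2497774 - 1262816)/(2487771 + 37*(-1602)/10842) = 1234958/(2487771 + 37*(1/10842)*(-1602)) = 1234958/(2487771 - 9879/1807) = 1234958/(4495392318/1807) = 1234958*(1807/4495392318) = 1115784553/2247696159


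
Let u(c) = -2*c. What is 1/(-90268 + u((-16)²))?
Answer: -1/90780 ≈ -1.1016e-5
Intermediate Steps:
1/(-90268 + u((-16)²)) = 1/(-90268 - 2*(-16)²) = 1/(-90268 - 2*256) = 1/(-90268 - 512) = 1/(-90780) = -1/90780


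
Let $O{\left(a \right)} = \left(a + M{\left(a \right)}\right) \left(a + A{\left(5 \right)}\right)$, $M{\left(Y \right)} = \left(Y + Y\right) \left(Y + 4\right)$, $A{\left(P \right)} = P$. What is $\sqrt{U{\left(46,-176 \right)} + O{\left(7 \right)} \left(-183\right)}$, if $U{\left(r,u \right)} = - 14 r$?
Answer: $10 i \sqrt{3542} \approx 595.15 i$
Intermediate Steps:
$M{\left(Y \right)} = 2 Y \left(4 + Y\right)$
$O{\left(a \right)} = \left(5 + a\right) \left(a + 2 a \left(4 + a\right)\right)$ ($O{\left(a \right)} = \left(a + 2 a \left(4 + a\right)\right) \left(a + 5\right) = \left(a + 2 a \left(4 + a\right)\right) \left(5 + a\right) = \left(5 + a\right) \left(a + 2 a \left(4 + a\right)\right)$)
$\sqrt{U{\left(46,-176 \right)} + O{\left(7 \right)} \left(-183\right)} = \sqrt{\left(-14\right) 46 + 7 \left(45 + 2 \cdot 7^{2} + 19 \cdot 7\right) \left(-183\right)} = \sqrt{-644 + 7 \left(45 + 2 \cdot 49 + 133\right) \left(-183\right)} = \sqrt{-644 + 7 \left(45 + 98 + 133\right) \left(-183\right)} = \sqrt{-644 + 7 \cdot 276 \left(-183\right)} = \sqrt{-644 + 1932 \left(-183\right)} = \sqrt{-644 - 353556} = \sqrt{-354200} = 10 i \sqrt{3542}$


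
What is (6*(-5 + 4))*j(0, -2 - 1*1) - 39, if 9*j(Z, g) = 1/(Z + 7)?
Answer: -821/21 ≈ -39.095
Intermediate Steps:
j(Z, g) = 1/(9*(7 + Z)) (j(Z, g) = 1/(9*(Z + 7)) = 1/(9*(7 + Z)))
(6*(-5 + 4))*j(0, -2 - 1*1) - 39 = (6*(-5 + 4))*(1/(9*(7 + 0))) - 39 = (6*(-1))*((⅑)/7) - 39 = -2/(3*7) - 39 = -6*1/63 - 39 = -2/21 - 39 = -821/21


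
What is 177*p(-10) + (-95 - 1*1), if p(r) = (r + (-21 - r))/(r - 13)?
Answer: 1509/23 ≈ 65.609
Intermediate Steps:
p(r) = -21/(-13 + r)
177*p(-10) + (-95 - 1*1) = 177*(-21/(-13 - 10)) + (-95 - 1*1) = 177*(-21/(-23)) + (-95 - 1) = 177*(-21*(-1/23)) - 96 = 177*(21/23) - 96 = 3717/23 - 96 = 1509/23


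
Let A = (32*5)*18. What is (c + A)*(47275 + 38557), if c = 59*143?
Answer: 971360744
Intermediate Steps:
A = 2880 (A = 160*18 = 2880)
c = 8437
(c + A)*(47275 + 38557) = (8437 + 2880)*(47275 + 38557) = 11317*85832 = 971360744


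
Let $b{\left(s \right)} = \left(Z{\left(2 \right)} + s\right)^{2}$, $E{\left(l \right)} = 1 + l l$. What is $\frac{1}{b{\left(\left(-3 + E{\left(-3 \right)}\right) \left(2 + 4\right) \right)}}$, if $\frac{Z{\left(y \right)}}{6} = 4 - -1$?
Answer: $\frac{1}{5184} \approx 0.0001929$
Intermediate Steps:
$Z{\left(y \right)} = 30$ ($Z{\left(y \right)} = 6 \left(4 - -1\right) = 6 \left(4 + 1\right) = 6 \cdot 5 = 30$)
$E{\left(l \right)} = 1 + l^{2}$
$b{\left(s \right)} = \left(30 + s\right)^{2}$
$\frac{1}{b{\left(\left(-3 + E{\left(-3 \right)}\right) \left(2 + 4\right) \right)}} = \frac{1}{\left(30 + \left(-3 + \left(1 + \left(-3\right)^{2}\right)\right) \left(2 + 4\right)\right)^{2}} = \frac{1}{\left(30 + \left(-3 + \left(1 + 9\right)\right) 6\right)^{2}} = \frac{1}{\left(30 + \left(-3 + 10\right) 6\right)^{2}} = \frac{1}{\left(30 + 7 \cdot 6\right)^{2}} = \frac{1}{\left(30 + 42\right)^{2}} = \frac{1}{72^{2}} = \frac{1}{5184}$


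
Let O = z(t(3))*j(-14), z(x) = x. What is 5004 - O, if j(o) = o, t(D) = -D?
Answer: 4962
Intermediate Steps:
O = 42 (O = -1*3*(-14) = -3*(-14) = 42)
5004 - O = 5004 - 1*42 = 5004 - 42 = 4962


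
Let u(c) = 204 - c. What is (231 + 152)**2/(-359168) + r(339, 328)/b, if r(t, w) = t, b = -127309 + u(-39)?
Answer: -9380471213/22819020544 ≈ -0.41108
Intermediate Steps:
b = -127066 (b = -127309 + (204 - 1*(-39)) = -127309 + (204 + 39) = -127309 + 243 = -127066)
(231 + 152)**2/(-359168) + r(339, 328)/b = (231 + 152)**2/(-359168) + 339/(-127066) = 383**2*(-1/359168) + 339*(-1/127066) = 146689*(-1/359168) - 339/127066 = -146689/359168 - 339/127066 = -9380471213/22819020544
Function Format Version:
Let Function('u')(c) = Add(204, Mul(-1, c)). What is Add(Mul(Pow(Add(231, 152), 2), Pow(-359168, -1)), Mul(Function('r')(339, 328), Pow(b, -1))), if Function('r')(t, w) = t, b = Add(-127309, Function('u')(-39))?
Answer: Rational(-9380471213, 22819020544) ≈ -0.41108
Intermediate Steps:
b = -127066 (b = Add(-127309, Add(204, Mul(-1, -39))) = Add(-127309, Add(204, 39)) = Add(-127309, 243) = -127066)
Add(Mul(Pow(Add(231, 152), 2), Pow(-359168, -1)), Mul(Function('r')(339, 328), Pow(b, -1))) = Add(Mul(Pow(Add(231, 152), 2), Pow(-359168, -1)), Mul(339, Pow(-127066, -1))) = Add(Mul(Pow(383, 2), Rational(-1, 359168)), Mul(339, Rational(-1, 127066))) = Add(Mul(146689, Rational(-1, 359168)), Rational(-339, 127066)) = Add(Rational(-146689, 359168), Rational(-339, 127066)) = Rational(-9380471213, 22819020544)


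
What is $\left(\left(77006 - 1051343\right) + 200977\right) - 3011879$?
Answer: $-3785239$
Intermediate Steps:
$\left(\left(77006 - 1051343\right) + 200977\right) - 3011879 = \left(-974337 + 200977\right) - 3011879 = -773360 - 3011879 = -3785239$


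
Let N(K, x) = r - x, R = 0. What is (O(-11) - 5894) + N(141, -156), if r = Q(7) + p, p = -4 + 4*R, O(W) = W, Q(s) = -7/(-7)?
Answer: -5752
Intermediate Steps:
Q(s) = 1 (Q(s) = -7*(-1/7) = 1)
p = -4 (p = -4 + 4*0 = -4 + 0 = -4)
r = -3 (r = 1 - 4 = -3)
N(K, x) = -3 - x
(O(-11) - 5894) + N(141, -156) = (-11 - 5894) + (-3 - 1*(-156)) = -5905 + (-3 + 156) = -5905 + 153 = -5752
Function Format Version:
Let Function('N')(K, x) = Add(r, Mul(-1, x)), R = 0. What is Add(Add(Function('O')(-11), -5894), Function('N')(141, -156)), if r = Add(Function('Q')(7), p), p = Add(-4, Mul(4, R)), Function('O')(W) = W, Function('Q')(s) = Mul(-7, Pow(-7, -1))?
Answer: -5752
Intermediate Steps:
Function('Q')(s) = 1 (Function('Q')(s) = Mul(-7, Rational(-1, 7)) = 1)
p = -4 (p = Add(-4, Mul(4, 0)) = Add(-4, 0) = -4)
r = -3 (r = Add(1, -4) = -3)
Function('N')(K, x) = Add(-3, Mul(-1, x))
Add(Add(Function('O')(-11), -5894), Function('N')(141, -156)) = Add(Add(-11, -5894), Add(-3, Mul(-1, -156))) = Add(-5905, Add(-3, 156)) = Add(-5905, 153) = -5752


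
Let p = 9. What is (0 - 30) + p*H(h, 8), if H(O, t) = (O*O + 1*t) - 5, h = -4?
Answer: 141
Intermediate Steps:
H(O, t) = -5 + t + O² (H(O, t) = (O² + t) - 5 = (t + O²) - 5 = -5 + t + O²)
(0 - 30) + p*H(h, 8) = (0 - 30) + 9*(-5 + 8 + (-4)²) = -30 + 9*(-5 + 8 + 16) = -30 + 9*19 = -30 + 171 = 141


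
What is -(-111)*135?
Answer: 14985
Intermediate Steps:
-(-111)*135 = -37*(-405) = 14985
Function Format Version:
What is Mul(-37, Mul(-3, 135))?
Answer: 14985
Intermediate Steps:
Mul(-37, Mul(-3, 135)) = Mul(-37, -405) = 14985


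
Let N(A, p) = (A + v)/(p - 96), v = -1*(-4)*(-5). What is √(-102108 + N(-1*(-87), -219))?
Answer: I*√1125743045/105 ≈ 319.54*I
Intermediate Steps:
v = -20 (v = 4*(-5) = -20)
N(A, p) = (-20 + A)/(-96 + p) (N(A, p) = (A - 20)/(p - 96) = (-20 + A)/(-96 + p))
√(-102108 + N(-1*(-87), -219)) = √(-102108 + (-20 - 1*(-87))/(-96 - 219)) = √(-102108 + (-20 + 87)/(-315)) = √(-102108 - 1/315*67) = √(-102108 - 67/315) = √(-32164087/315) = I*√1125743045/105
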